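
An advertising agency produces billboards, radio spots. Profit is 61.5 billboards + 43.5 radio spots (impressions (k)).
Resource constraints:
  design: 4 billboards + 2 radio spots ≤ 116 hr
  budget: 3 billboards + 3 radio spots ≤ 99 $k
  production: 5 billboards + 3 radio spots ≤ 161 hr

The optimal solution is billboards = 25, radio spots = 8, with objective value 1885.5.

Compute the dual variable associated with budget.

At the optimum: design uses 116 of 116 (binding); budget uses 99 of 99 (binding); production uses 149 of 161 (slack = 12).
Slack constraints have shadow price 0 (complementary slackness).
The binding rows give the dual system: 4·y_design + 3·y_budget = 61.5 and 2·y_design + 3·y_budget = 43.5.
→ y_design = 9 and y_budget = 8.5.
Shadow price of budget = 8.5.

8.5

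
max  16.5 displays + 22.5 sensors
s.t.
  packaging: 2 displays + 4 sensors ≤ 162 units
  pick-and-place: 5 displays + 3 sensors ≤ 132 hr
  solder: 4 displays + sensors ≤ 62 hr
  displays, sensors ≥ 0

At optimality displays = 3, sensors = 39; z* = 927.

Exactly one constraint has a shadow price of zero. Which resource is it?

solder

packaging: 162/162 (binding)
pick-and-place: 132/132 (binding)
solder: 51/62 (slack 11)
By complementary slackness, a constraint with positive slack has shadow price 0 → solder.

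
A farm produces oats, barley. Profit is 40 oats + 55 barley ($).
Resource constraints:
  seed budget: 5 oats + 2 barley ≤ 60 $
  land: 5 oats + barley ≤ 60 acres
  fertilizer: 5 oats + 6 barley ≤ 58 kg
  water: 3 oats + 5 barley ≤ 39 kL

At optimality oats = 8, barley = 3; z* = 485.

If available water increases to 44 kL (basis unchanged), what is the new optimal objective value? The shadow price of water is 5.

510

Δb = 5, so new z* = 485 + (5)·(5) = 485 + 25 = 510.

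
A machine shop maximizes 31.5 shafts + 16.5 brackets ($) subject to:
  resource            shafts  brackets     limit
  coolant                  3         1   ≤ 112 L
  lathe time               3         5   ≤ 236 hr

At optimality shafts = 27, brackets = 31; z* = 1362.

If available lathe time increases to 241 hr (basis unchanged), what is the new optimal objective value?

1369.5

Both coolant and lathe time are binding at x*.
The binding rows give the dual system: 3·y_coolant + 3·y_lathe time = 31.5 and 1·y_coolant + 5·y_lathe time = 16.5.
Solving: y_coolant = 9, y_lathe time = 1.5.
Δz = y_lathe time·Δb = 1.5 × (5) = 7.5, so new z* = 1362 + 7.5 = 1369.5.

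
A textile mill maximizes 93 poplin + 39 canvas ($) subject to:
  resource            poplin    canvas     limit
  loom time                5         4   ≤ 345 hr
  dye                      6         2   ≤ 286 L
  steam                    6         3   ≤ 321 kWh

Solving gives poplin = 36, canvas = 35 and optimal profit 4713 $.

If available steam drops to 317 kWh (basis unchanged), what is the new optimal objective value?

4681

At the optimum: loom time uses 320 of 345 (slack = 25); dye uses 286 of 286 (binding); steam uses 321 of 321 (binding).
Since loom time is not tight, its dual is 0.
Dual feasibility on the basic columns requires 6·y_dye + 6·y_steam = 93, 2·y_dye + 3·y_steam = 39.
This yields shadow prices y_dye = 7.5, y_steam = 8.
Δz = y_steam·Δb = 8 × (-4) = -32, so new z* = 4713 − 32 = 4681.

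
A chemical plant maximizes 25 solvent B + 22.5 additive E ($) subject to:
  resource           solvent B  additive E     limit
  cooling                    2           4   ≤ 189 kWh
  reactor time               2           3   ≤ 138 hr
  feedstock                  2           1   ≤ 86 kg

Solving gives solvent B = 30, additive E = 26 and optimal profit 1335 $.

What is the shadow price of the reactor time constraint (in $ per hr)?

Binding: reactor time and feedstock. Non-binding: cooling (25 unused).
Slack constraints have shadow price 0 (complementary slackness).
The binding rows give the dual system: 2·y_reactor time + 2·y_feedstock = 25 and 3·y_reactor time + 1·y_feedstock = 22.5.
This yields shadow prices y_reactor time = 5, y_feedstock = 7.5.
Shadow price of reactor time = 5.

5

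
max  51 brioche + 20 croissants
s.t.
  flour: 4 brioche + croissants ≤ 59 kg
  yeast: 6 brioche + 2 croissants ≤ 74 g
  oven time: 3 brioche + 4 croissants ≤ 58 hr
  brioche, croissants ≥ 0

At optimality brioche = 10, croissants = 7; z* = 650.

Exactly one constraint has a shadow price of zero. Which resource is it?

flour: 47/59 (slack 12)
yeast: 74/74 (binding)
oven time: 58/58 (binding)
By complementary slackness, a constraint with positive slack has shadow price 0 → flour.

flour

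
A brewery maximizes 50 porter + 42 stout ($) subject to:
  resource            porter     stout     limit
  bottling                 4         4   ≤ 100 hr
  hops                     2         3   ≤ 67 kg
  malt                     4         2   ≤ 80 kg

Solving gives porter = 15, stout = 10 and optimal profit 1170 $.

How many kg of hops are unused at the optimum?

7

hops used = 2·15 + 3·10 = 60; slack = 67 − 60 = 7.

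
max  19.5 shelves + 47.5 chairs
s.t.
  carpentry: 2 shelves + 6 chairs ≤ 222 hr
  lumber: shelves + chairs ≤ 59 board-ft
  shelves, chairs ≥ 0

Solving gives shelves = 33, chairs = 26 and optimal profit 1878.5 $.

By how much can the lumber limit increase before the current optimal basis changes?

52

Binding constraints: carpentry, lumber. The basis is B = [[2,6],[1,1]] with det -4.
Per unit increase in lumber, x* moves by d = (1.5, -0.5).
The basis stays optimal until chairs reaches 0; allowable increase = 52 board-ft.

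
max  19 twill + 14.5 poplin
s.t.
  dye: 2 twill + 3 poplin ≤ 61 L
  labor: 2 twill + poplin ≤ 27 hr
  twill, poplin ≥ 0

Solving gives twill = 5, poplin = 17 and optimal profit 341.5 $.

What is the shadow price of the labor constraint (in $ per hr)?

7

Both dye and labor are binding at x*.
From A_Bᵀ y = c: 2·y_dye + 2·y_labor = 19; 3·y_dye + 1·y_labor = 14.5.
→ y_dye = 2.5 and y_labor = 7.
Shadow price of labor = 7.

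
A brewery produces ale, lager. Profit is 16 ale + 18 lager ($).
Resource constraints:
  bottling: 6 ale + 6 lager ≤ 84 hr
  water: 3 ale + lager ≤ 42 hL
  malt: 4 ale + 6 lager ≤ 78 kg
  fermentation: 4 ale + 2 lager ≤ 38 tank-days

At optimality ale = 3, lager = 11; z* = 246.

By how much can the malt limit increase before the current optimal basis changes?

6

Binding constraints: bottling, malt. The basis is B = [[6,6],[4,6]] with det 12.
Per unit increase in malt, x* moves by d = (-0.5, 0.5).
The basis stays optimal until ale reaches 0; allowable increase = 6 kg.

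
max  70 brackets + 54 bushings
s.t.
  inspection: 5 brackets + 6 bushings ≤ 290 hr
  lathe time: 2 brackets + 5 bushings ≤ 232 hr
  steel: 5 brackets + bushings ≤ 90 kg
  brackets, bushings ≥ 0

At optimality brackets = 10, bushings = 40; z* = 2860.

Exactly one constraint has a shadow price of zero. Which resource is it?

lathe time

inspection: 290/290 (binding)
lathe time: 220/232 (slack 12)
steel: 90/90 (binding)
By complementary slackness, a constraint with positive slack has shadow price 0 → lathe time.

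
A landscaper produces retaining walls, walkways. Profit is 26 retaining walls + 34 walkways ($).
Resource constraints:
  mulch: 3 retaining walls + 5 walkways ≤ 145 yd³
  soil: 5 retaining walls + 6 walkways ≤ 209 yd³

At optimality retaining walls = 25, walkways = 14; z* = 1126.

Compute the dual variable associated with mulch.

2

At the optimum: mulch uses 145 of 145 (binding); soil uses 209 of 209 (binding).
From A_Bᵀ y = c: 3·y_mulch + 5·y_soil = 26; 5·y_mulch + 6·y_soil = 34.
This yields shadow prices y_mulch = 2, y_soil = 4.
Shadow price of mulch = 2.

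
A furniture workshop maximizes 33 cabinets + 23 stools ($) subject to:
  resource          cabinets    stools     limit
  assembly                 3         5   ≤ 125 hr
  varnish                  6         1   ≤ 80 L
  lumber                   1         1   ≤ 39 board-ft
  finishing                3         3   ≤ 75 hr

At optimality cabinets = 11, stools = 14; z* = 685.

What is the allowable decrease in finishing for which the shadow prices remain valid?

35

Binding constraints: varnish, finishing. The basis is B = [[6,1],[3,3]] with det 15.
Per unit decrease in finishing, x* moves by d = (0.0667, -0.4).
The basis stays optimal until stools reaches 0; allowable decrease = 35 hr.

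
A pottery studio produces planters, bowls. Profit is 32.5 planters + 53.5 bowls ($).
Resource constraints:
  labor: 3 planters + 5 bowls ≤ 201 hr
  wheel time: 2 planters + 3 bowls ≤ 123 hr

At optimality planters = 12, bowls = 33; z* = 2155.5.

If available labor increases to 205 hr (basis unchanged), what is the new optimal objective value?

Both labor and wheel time are binding at x*.
Dual feasibility on the basic columns requires 3·y_labor + 2·y_wheel time = 32.5, 5·y_labor + 3·y_wheel time = 53.5.
This yields shadow prices y_labor = 9.5, y_wheel time = 2.
Δz = y_labor·Δb = 9.5 × (4) = 38, so new z* = 2155.5 + 38 = 2193.5.

2193.5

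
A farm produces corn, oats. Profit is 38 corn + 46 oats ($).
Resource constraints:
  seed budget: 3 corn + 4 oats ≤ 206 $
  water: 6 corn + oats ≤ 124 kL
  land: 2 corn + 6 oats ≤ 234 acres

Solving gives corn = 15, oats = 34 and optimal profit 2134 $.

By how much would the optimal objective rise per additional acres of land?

7

Binding: water and land. Non-binding: seed budget (25 unused).
By complementary slackness, y = 0 for the non-binding constraint.
From A_Bᵀ y = c: 6·y_water + 2·y_land = 38; 1·y_water + 6·y_land = 46.
This yields shadow prices y_water = 4, y_land = 7.
Shadow price of land = 7.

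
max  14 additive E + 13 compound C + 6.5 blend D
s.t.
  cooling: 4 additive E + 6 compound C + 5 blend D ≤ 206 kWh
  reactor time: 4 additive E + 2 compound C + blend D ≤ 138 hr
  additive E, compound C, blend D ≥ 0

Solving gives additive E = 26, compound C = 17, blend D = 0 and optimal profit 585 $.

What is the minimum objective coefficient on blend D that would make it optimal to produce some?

At the optimum: cooling uses 206 of 206 (binding); reactor time uses 138 of 138 (binding).
The binding rows give the dual system: 4·y_cooling + 4·y_reactor time = 14 and 6·y_cooling + 2·y_reactor time = 13.
This yields shadow prices y_cooling = 1.5, y_reactor time = 2.
blend D enters the basis when its profit ≥ yᵀa₃ = 1.5·5 + 2·1 = 9.5.

9.5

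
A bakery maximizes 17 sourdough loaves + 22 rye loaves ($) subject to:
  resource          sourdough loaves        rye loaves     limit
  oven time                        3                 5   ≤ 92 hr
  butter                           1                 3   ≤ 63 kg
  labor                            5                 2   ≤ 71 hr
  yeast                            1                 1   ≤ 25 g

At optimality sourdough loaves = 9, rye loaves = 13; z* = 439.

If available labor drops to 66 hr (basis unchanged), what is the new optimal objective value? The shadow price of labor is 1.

Δb = -5, so new z* = 439 + (1)·(-5) = 439 − 5 = 434.

434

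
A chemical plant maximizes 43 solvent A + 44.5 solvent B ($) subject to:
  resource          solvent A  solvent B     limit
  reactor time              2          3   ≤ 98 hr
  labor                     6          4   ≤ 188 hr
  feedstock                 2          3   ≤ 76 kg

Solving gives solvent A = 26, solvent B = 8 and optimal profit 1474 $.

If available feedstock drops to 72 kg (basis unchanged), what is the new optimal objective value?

Check each constraint at x*: reactor time 76/98 (slack 22); labor 188/188 (tight); feedstock 76/76 (tight).
By complementary slackness, y = 0 for the non-binding constraint.
Dual feasibility on the basic columns requires 6·y_labor + 2·y_feedstock = 43, 4·y_labor + 3·y_feedstock = 44.5.
Solving: y_labor = 4, y_feedstock = 9.5.
Δz = y_feedstock·Δb = 9.5 × (-4) = -38, so new z* = 1474 − 38 = 1436.

1436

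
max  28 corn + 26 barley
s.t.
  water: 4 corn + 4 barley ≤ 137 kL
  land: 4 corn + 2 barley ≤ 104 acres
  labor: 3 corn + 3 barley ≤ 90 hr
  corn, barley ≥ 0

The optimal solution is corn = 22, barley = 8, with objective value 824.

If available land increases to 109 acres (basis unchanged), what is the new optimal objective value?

Binding: land and labor. Non-binding: water (17 unused).
Since water is not tight, its dual is 0.
Dual feasibility on the basic columns requires 4·y_land + 3·y_labor = 28, 2·y_land + 3·y_labor = 26.
This yields shadow prices y_land = 1, y_labor = 8.
Δz = y_land·Δb = 1 × (5) = 5, so new z* = 824 + 5 = 829.

829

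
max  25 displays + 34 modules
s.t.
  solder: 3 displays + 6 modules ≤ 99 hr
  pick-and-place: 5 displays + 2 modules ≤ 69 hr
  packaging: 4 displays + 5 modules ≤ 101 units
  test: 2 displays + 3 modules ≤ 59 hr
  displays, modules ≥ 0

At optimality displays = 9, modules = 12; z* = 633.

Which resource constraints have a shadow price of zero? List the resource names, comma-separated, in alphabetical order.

packaging, test

solder: 99/99 (binding)
pick-and-place: 69/69 (binding)
packaging: 96/101 (slack 5)
test: 54/59 (slack 5)
By complementary slackness, a constraint with positive slack has shadow price 0 → packaging, test.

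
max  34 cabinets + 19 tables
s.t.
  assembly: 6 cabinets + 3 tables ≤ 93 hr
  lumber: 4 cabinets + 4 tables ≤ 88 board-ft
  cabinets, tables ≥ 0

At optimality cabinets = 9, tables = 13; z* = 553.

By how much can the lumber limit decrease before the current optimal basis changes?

Binding constraints: assembly, lumber. The basis is B = [[6,3],[4,4]] with det 12.
Per unit decrease in lumber, x* moves by d = (0.25, -0.5).
The basis stays optimal until tables reaches 0; allowable decrease = 26 board-ft.

26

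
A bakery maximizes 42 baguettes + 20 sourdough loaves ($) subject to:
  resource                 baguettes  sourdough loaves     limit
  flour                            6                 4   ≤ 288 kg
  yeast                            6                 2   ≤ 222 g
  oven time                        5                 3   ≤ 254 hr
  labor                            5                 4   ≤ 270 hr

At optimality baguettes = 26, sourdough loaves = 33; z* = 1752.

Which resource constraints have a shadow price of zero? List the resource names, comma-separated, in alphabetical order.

labor, oven time

flour: 288/288 (binding)
yeast: 222/222 (binding)
oven time: 229/254 (slack 25)
labor: 262/270 (slack 8)
By complementary slackness, a constraint with positive slack has shadow price 0 → labor, oven time.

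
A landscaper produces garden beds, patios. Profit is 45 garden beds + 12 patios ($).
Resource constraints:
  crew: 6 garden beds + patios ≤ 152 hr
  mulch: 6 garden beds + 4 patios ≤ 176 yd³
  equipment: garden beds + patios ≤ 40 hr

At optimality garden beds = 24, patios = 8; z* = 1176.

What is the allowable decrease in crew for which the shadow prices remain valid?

72

Binding constraints: crew, mulch. The basis is B = [[6,1],[6,4]] with det 18.
Per unit decrease in crew, x* moves by d = (-0.2222, 0.3333).
The basis stays optimal until equipment becomes binding; allowable decrease = 72 hr.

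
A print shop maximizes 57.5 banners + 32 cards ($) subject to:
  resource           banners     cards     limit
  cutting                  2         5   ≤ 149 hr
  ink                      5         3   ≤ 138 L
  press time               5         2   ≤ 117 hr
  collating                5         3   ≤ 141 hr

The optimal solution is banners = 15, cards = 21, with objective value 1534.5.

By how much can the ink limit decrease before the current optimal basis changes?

21

Binding constraints: ink, press time. The basis is B = [[5,3],[5,2]] with det -5.
Per unit decrease in ink, x* moves by d = (0.4, -1).
The basis stays optimal until cards reaches 0; allowable decrease = 21 L.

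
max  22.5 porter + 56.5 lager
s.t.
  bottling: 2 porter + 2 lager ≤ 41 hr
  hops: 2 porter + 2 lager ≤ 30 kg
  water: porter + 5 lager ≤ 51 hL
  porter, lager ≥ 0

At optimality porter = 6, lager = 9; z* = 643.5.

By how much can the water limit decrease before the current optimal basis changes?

36

Binding constraints: hops, water. The basis is B = [[2,2],[1,5]] with det 8.
Per unit decrease in water, x* moves by d = (0.25, -0.25).
The basis stays optimal until lager reaches 0; allowable decrease = 36 hL.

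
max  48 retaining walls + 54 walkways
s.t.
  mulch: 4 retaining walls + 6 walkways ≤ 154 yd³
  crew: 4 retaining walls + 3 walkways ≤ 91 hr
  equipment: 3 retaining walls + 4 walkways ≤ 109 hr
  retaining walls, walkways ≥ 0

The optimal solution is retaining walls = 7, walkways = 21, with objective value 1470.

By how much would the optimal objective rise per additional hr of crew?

6

At the optimum: mulch uses 154 of 154 (binding); crew uses 91 of 91 (binding); equipment uses 105 of 109 (slack = 4).
Since equipment is not tight, its dual is 0.
From A_Bᵀ y = c: 4·y_mulch + 4·y_crew = 48; 6·y_mulch + 3·y_crew = 54.
Solving: y_mulch = 6, y_crew = 6.
Shadow price of crew = 6.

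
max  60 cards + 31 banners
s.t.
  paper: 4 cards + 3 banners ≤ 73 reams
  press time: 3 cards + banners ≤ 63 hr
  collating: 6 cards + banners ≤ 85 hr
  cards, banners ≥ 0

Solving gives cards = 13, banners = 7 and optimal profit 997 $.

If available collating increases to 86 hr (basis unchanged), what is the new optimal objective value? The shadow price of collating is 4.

1001

Δb = 1, so new z* = 997 + (4)·(1) = 997 + 4 = 1001.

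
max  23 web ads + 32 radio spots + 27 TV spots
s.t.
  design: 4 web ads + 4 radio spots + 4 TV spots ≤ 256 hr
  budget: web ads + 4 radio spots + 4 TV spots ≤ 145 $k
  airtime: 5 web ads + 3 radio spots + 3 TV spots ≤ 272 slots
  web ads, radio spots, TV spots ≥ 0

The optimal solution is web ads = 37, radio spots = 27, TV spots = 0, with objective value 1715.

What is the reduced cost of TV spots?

Binding: design and budget. Non-binding: airtime (6 unused).
By complementary slackness, y = 0 for the non-binding constraint.
Dual feasibility on the basic columns requires 4·y_design + 1·y_budget = 23, 4·y_design + 4·y_budget = 32.
→ y_design = 5 and y_budget = 3.
Reduced cost of TV spots: c₃ − yᵀa₃ = 27 − (5·4 + 3·4) = 27 − 32 = -5.

-5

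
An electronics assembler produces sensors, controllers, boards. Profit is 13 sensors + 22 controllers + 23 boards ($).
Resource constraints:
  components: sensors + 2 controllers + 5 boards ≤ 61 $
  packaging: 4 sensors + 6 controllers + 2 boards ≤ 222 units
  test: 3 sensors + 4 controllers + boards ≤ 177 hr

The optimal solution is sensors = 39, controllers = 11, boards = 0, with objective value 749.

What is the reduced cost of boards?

At the optimum: components uses 61 of 61 (binding); packaging uses 222 of 222 (binding); test uses 161 of 177 (slack = 16).
By complementary slackness, y = 0 for the non-binding constraint.
The binding rows give the dual system: 1·y_components + 4·y_packaging = 13 and 2·y_components + 6·y_packaging = 22.
→ y_components = 5 and y_packaging = 2.
Reduced cost of boards: c₃ − yᵀa₃ = 23 − (5·5 + 2·2) = 23 − 29 = -6.

-6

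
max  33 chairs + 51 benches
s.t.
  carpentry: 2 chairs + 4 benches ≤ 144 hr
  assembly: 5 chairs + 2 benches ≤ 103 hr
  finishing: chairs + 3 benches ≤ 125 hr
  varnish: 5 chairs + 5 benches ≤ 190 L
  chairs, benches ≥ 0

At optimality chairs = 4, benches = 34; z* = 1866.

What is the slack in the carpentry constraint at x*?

0

carpentry used = 2·4 + 4·34 = 144; slack = 144 − 144 = 0.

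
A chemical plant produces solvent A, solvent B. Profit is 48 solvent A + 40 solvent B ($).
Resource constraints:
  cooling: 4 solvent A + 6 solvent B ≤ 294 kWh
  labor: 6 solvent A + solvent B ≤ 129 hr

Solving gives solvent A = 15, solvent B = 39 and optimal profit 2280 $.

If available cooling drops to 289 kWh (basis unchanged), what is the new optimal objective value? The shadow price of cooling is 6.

Δb = -5, so new z* = 2280 + (6)·(-5) = 2280 − 30 = 2250.

2250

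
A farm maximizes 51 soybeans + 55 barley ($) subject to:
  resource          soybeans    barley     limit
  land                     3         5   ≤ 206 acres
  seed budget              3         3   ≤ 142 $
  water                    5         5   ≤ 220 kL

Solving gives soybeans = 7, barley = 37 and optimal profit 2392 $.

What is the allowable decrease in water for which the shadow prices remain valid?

14

Binding constraints: land, water. The basis is B = [[3,5],[5,5]] with det -10.
Per unit decrease in water, x* moves by d = (-0.5, 0.3).
The basis stays optimal until soybeans reaches 0; allowable decrease = 14 kL.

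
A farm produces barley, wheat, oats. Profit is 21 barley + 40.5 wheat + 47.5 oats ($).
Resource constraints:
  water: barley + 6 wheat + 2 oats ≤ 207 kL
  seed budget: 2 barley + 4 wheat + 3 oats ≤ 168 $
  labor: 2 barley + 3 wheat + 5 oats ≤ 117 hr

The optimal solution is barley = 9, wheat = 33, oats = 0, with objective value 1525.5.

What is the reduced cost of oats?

-4

Check each constraint at x*: water 207/207 (tight); seed budget 150/168 (slack 18); labor 117/117 (tight).
Slack constraints have shadow price 0 (complementary slackness).
The binding rows give the dual system: 1·y_water + 2·y_labor = 21 and 6·y_water + 3·y_labor = 40.5.
This yields shadow prices y_water = 2, y_labor = 9.5.
Reduced cost of oats: c₃ − yᵀa₃ = 47.5 − (2·2 + 9.5·5) = 47.5 − 51.5 = -4.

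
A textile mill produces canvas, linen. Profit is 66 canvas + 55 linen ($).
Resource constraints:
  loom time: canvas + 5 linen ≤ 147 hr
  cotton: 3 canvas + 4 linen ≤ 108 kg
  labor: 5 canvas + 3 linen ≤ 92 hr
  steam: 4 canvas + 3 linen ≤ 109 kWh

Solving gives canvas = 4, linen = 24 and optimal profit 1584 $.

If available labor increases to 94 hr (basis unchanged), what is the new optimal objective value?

At the optimum: loom time uses 124 of 147 (slack = 23); cotton uses 108 of 108 (binding); labor uses 92 of 92 (binding); steam uses 88 of 109 (slack = 21).
Slack constraints have shadow price 0 (complementary slackness).
The binding rows give the dual system: 3·y_cotton + 5·y_labor = 66 and 4·y_cotton + 3·y_labor = 55.
→ y_cotton = 7 and y_labor = 9.
Δz = y_labor·Δb = 9 × (2) = 18, so new z* = 1584 + 18 = 1602.

1602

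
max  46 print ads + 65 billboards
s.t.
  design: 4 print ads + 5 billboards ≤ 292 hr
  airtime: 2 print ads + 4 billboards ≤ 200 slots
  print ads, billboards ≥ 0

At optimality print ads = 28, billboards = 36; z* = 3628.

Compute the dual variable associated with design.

Both design and airtime are binding at x*.
From A_Bᵀ y = c: 4·y_design + 2·y_airtime = 46; 5·y_design + 4·y_airtime = 65.
This yields shadow prices y_design = 9, y_airtime = 5.
Shadow price of design = 9.

9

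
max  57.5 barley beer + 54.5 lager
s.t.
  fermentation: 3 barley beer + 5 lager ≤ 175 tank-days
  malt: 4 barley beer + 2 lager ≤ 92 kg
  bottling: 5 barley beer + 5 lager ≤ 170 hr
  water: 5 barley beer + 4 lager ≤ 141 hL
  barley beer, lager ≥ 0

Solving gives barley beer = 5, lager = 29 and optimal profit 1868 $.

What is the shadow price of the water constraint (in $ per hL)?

Check each constraint at x*: fermentation 160/175 (slack 15); malt 78/92 (slack 14); bottling 170/170 (tight); water 141/141 (tight).
Since fermentation, malt are not tight, their duals are 0.
Dual feasibility on the basic columns requires 5·y_bottling + 5·y_water = 57.5, 5·y_bottling + 4·y_water = 54.5.
This yields shadow prices y_bottling = 8.5, y_water = 3.
Shadow price of water = 3.

3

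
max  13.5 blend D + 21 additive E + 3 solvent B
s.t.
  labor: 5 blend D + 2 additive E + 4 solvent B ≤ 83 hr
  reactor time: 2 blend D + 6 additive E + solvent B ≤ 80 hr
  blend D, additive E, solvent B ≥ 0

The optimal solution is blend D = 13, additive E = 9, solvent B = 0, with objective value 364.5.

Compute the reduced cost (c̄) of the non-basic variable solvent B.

-6

At the optimum: labor uses 83 of 83 (binding); reactor time uses 80 of 80 (binding).
Dual feasibility on the basic columns requires 5·y_labor + 2·y_reactor time = 13.5, 2·y_labor + 6·y_reactor time = 21.
This yields shadow prices y_labor = 1.5, y_reactor time = 3.
Reduced cost of solvent B: c₃ − yᵀa₃ = 3 − (1.5·4 + 3·1) = 3 − 9 = -6.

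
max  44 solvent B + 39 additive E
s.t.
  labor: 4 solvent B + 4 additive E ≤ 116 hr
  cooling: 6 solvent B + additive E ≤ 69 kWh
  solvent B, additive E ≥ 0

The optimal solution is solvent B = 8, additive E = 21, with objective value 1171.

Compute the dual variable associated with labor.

9.5

Both labor and cooling are binding at x*.
From A_Bᵀ y = c: 4·y_labor + 6·y_cooling = 44; 4·y_labor + 1·y_cooling = 39.
Solving: y_labor = 9.5, y_cooling = 1.
Shadow price of labor = 9.5.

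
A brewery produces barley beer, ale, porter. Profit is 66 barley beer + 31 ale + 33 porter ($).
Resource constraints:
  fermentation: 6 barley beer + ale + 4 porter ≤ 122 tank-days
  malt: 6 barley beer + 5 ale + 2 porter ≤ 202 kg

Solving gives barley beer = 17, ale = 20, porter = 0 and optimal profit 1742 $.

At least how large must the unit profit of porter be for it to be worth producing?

34

At the optimum: fermentation uses 122 of 122 (binding); malt uses 202 of 202 (binding).
From A_Bᵀ y = c: 6·y_fermentation + 6·y_malt = 66; 1·y_fermentation + 5·y_malt = 31.
→ y_fermentation = 6 and y_malt = 5.
porter enters the basis when its profit ≥ yᵀa₃ = 6·4 + 5·2 = 34.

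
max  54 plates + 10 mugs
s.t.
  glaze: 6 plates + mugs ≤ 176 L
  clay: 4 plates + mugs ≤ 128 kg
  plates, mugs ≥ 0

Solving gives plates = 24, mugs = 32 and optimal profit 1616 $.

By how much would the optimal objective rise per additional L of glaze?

Check each constraint at x*: glaze 176/176 (tight); clay 128/128 (tight).
From A_Bᵀ y = c: 6·y_glaze + 4·y_clay = 54; 1·y_glaze + 1·y_clay = 10.
→ y_glaze = 7 and y_clay = 3.
Shadow price of glaze = 7.

7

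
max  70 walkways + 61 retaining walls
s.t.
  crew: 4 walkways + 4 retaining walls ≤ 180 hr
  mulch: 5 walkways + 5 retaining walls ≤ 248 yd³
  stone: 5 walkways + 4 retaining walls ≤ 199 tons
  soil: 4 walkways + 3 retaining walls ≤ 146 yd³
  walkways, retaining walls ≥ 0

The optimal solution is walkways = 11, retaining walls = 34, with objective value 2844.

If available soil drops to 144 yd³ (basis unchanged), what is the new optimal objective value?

2826

At the optimum: crew uses 180 of 180 (binding); mulch uses 225 of 248 (slack = 23); stone uses 191 of 199 (slack = 8); soil uses 146 of 146 (binding).
Slack constraints have shadow price 0 (complementary slackness).
The binding rows give the dual system: 4·y_crew + 4·y_soil = 70 and 4·y_crew + 3·y_soil = 61.
→ y_crew = 8.5 and y_soil = 9.
Δz = y_soil·Δb = 9 × (-2) = -18, so new z* = 2844 − 18 = 2826.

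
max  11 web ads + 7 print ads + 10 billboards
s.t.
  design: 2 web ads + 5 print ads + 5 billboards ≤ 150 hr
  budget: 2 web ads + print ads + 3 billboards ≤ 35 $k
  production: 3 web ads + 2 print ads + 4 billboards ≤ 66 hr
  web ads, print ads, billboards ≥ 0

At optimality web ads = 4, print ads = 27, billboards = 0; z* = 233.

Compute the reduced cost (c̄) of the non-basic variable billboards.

-5

Binding: budget and production. Non-binding: design (7 unused).
Since design is not tight, its dual is 0.
From A_Bᵀ y = c: 2·y_budget + 3·y_production = 11; 1·y_budget + 2·y_production = 7.
Solving: y_budget = 1, y_production = 3.
Reduced cost of billboards: c₃ − yᵀa₃ = 10 − (1·3 + 3·4) = 10 − 15 = -5.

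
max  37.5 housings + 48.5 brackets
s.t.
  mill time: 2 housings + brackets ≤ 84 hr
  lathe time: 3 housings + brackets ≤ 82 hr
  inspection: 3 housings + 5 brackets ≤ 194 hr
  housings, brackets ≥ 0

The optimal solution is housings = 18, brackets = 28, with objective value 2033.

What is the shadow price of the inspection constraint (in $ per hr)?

9

Binding: lathe time and inspection. Non-binding: mill time (20 unused).
Slack constraints have shadow price 0 (complementary slackness).
Dual feasibility on the basic columns requires 3·y_lathe time + 3·y_inspection = 37.5, 1·y_lathe time + 5·y_inspection = 48.5.
Solving: y_lathe time = 3.5, y_inspection = 9.
Shadow price of inspection = 9.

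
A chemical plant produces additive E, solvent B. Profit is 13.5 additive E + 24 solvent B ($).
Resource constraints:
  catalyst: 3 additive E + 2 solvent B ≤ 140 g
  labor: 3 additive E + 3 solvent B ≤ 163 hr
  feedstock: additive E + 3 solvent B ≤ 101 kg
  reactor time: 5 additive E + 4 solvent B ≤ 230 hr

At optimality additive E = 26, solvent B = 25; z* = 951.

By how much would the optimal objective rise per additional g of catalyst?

At the optimum: catalyst uses 128 of 140 (slack = 12); labor uses 153 of 163 (slack = 10); feedstock uses 101 of 101 (binding); reactor time uses 230 of 230 (binding).
Slack constraints have shadow price 0 (complementary slackness).
The binding rows give the dual system: 1·y_feedstock + 5·y_reactor time = 13.5 and 3·y_feedstock + 4·y_reactor time = 24.
Solving: y_feedstock = 6, y_reactor time = 1.5.
Shadow price of catalyst = 0.

0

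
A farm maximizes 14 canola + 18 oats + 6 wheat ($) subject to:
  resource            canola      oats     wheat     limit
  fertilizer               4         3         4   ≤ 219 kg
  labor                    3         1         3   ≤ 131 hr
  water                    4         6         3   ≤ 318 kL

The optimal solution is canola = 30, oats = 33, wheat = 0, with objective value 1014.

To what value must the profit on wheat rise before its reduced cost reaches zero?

Binding: fertilizer and water. Non-binding: labor (8 unused).
Slack constraints have shadow price 0 (complementary slackness).
Dual feasibility on the basic columns requires 4·y_fertilizer + 4·y_water = 14, 3·y_fertilizer + 6·y_water = 18.
→ y_fertilizer = 1 and y_water = 2.5.
wheat enters the basis when its profit ≥ yᵀa₃ = 1·4 + 2.5·3 = 11.5.

11.5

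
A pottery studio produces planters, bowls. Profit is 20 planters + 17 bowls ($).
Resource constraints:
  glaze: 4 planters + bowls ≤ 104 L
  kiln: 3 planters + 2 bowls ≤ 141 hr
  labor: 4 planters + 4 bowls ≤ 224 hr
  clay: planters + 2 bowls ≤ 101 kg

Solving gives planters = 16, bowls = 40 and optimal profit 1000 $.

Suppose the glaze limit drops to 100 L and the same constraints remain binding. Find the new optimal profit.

Binding: glaze and labor. Non-binding: kiln (13 unused), clay (5 unused).
By complementary slackness, y = 0 for the non-binding constraints.
Dual feasibility on the basic columns requires 4·y_glaze + 4·y_labor = 20, 1·y_glaze + 4·y_labor = 17.
This yields shadow prices y_glaze = 1, y_labor = 4.
Δz = y_glaze·Δb = 1 × (-4) = -4, so new z* = 1000 − 4 = 996.

996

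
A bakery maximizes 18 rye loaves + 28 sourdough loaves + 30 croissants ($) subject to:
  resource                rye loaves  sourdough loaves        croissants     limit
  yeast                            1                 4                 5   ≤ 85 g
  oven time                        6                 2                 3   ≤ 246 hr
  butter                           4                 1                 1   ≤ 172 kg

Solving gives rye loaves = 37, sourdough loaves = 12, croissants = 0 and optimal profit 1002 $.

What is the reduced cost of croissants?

Check each constraint at x*: yeast 85/85 (tight); oven time 246/246 (tight); butter 160/172 (slack 12).
Since butter is not tight, its dual is 0.
From A_Bᵀ y = c: 1·y_yeast + 6·y_oven time = 18; 4·y_yeast + 2·y_oven time = 28.
Solving: y_yeast = 6, y_oven time = 2.
Reduced cost of croissants: c₃ − yᵀa₃ = 30 − (6·5 + 2·3) = 30 − 36 = -6.

-6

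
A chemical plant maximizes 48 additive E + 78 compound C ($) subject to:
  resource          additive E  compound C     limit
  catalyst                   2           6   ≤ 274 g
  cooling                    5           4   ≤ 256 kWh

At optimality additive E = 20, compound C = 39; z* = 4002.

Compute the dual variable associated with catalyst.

9

Check each constraint at x*: catalyst 274/274 (tight); cooling 256/256 (tight).
The binding rows give the dual system: 2·y_catalyst + 5·y_cooling = 48 and 6·y_catalyst + 4·y_cooling = 78.
→ y_catalyst = 9 and y_cooling = 6.
Shadow price of catalyst = 9.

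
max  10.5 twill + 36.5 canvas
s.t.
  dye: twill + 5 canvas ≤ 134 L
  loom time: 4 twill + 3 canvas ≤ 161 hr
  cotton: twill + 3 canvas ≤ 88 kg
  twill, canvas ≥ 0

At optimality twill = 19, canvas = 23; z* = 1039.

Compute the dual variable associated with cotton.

8

Binding: dye and cotton. Non-binding: loom time (16 unused).
Slack constraints have shadow price 0 (complementary slackness).
Dual feasibility on the basic columns requires 1·y_dye + 1·y_cotton = 10.5, 5·y_dye + 3·y_cotton = 36.5.
Solving: y_dye = 2.5, y_cotton = 8.
Shadow price of cotton = 8.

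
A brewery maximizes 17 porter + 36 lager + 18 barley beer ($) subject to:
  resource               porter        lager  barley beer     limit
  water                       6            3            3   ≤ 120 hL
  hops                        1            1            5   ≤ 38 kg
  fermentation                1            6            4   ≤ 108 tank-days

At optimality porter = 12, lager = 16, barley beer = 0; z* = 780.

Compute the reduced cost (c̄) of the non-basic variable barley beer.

-8

Check each constraint at x*: water 120/120 (tight); hops 28/38 (slack 10); fermentation 108/108 (tight).
Slack constraints have shadow price 0 (complementary slackness).
Dual feasibility on the basic columns requires 6·y_water + 1·y_fermentation = 17, 3·y_water + 6·y_fermentation = 36.
This yields shadow prices y_water = 2, y_fermentation = 5.
Reduced cost of barley beer: c₃ − yᵀa₃ = 18 − (2·3 + 5·4) = 18 − 26 = -8.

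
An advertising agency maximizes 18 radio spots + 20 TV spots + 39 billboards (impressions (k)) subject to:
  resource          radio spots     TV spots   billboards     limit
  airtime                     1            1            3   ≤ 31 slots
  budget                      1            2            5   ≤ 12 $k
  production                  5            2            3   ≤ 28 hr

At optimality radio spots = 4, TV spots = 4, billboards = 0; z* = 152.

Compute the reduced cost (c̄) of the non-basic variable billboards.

At the optimum: airtime uses 8 of 31 (slack = 23); budget uses 12 of 12 (binding); production uses 28 of 28 (binding).
By complementary slackness, y = 0 for the non-binding constraint.
The binding rows give the dual system: 1·y_budget + 5·y_production = 18 and 2·y_budget + 2·y_production = 20.
Solving: y_budget = 8, y_production = 2.
Reduced cost of billboards: c₃ − yᵀa₃ = 39 − (8·5 + 2·3) = 39 − 46 = -7.

-7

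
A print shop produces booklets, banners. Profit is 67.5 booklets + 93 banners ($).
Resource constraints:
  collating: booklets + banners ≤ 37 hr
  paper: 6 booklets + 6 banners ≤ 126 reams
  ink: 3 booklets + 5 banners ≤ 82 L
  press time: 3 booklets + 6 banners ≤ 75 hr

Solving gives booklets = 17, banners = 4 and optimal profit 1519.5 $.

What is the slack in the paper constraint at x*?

0

paper used = 6·17 + 6·4 = 126; slack = 126 − 126 = 0.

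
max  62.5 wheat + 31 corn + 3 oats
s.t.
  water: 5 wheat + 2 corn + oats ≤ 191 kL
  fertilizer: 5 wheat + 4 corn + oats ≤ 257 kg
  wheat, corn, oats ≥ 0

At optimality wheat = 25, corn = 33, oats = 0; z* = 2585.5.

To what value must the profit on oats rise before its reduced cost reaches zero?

Both water and fertilizer are binding at x*.
From A_Bᵀ y = c: 5·y_water + 5·y_fertilizer = 62.5; 2·y_water + 4·y_fertilizer = 31.
This yields shadow prices y_water = 9.5, y_fertilizer = 3.
oats enters the basis when its profit ≥ yᵀa₃ = 9.5·1 + 3·1 = 12.5.

12.5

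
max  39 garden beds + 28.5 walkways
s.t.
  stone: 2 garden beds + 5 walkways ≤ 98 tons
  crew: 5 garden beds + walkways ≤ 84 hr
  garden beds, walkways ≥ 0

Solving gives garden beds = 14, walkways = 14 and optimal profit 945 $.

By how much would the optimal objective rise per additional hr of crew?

6

At the optimum: stone uses 98 of 98 (binding); crew uses 84 of 84 (binding).
Dual feasibility on the basic columns requires 2·y_stone + 5·y_crew = 39, 5·y_stone + 1·y_crew = 28.5.
Solving: y_stone = 4.5, y_crew = 6.
Shadow price of crew = 6.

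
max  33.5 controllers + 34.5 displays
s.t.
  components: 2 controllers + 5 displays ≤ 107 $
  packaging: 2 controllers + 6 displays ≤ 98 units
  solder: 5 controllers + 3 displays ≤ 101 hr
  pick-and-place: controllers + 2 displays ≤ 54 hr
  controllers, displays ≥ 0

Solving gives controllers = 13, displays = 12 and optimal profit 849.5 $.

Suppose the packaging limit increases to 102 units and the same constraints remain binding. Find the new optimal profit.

861.5

At the optimum: components uses 86 of 107 (slack = 21); packaging uses 98 of 98 (binding); solder uses 101 of 101 (binding); pick-and-place uses 37 of 54 (slack = 17).
Slack constraints have shadow price 0 (complementary slackness).
The binding rows give the dual system: 2·y_packaging + 5·y_solder = 33.5 and 6·y_packaging + 3·y_solder = 34.5.
→ y_packaging = 3 and y_solder = 5.5.
Δz = y_packaging·Δb = 3 × (4) = 12, so new z* = 849.5 + 12 = 861.5.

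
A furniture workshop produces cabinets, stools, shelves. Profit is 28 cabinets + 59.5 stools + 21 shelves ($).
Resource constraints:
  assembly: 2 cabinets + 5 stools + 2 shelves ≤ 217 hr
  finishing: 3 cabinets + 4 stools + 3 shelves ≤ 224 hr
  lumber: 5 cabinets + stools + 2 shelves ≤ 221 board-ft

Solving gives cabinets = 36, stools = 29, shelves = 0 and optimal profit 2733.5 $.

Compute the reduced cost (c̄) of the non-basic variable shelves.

Check each constraint at x*: assembly 217/217 (tight); finishing 224/224 (tight); lumber 209/221 (slack 12).
Slack constraints have shadow price 0 (complementary slackness).
From A_Bᵀ y = c: 2·y_assembly + 3·y_finishing = 28; 5·y_assembly + 4·y_finishing = 59.5.
→ y_assembly = 9.5 and y_finishing = 3.
Reduced cost of shelves: c₃ − yᵀa₃ = 21 − (9.5·2 + 3·3) = 21 − 28 = -7.

-7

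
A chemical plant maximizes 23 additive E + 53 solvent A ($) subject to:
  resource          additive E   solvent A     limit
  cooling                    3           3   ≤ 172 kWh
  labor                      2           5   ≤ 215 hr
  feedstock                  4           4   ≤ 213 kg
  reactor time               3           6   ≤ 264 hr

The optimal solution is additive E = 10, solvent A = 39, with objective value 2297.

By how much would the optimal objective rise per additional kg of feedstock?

0

Check each constraint at x*: cooling 147/172 (slack 25); labor 215/215 (tight); feedstock 196/213 (slack 17); reactor time 264/264 (tight).
By complementary slackness, y = 0 for the non-binding constraints.
Dual feasibility on the basic columns requires 2·y_labor + 3·y_reactor time = 23, 5·y_labor + 6·y_reactor time = 53.
This yields shadow prices y_labor = 7, y_reactor time = 3.
Shadow price of feedstock = 0.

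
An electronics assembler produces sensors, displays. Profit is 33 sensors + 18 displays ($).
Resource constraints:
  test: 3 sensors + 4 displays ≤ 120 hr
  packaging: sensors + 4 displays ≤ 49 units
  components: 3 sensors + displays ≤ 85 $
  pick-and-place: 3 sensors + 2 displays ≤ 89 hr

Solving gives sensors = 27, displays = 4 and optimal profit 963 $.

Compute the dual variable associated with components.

Check each constraint at x*: test 97/120 (slack 23); packaging 43/49 (slack 6); components 85/85 (tight); pick-and-place 89/89 (tight).
Since test, packaging are not tight, their duals are 0.
Dual feasibility on the basic columns requires 3·y_components + 3·y_pick-and-place = 33, 1·y_components + 2·y_pick-and-place = 18.
This yields shadow prices y_components = 4, y_pick-and-place = 7.
Shadow price of components = 4.

4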